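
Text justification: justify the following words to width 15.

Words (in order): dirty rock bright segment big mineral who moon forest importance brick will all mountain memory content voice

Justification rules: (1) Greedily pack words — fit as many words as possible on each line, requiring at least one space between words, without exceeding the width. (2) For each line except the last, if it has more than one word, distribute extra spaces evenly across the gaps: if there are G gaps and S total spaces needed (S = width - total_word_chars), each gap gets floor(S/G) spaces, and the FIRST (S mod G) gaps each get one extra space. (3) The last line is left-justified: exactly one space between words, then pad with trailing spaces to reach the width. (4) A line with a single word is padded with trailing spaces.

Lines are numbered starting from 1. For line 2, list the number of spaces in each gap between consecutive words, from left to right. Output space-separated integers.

Line 1: ['dirty', 'rock'] (min_width=10, slack=5)
Line 2: ['bright', 'segment'] (min_width=14, slack=1)
Line 3: ['big', 'mineral', 'who'] (min_width=15, slack=0)
Line 4: ['moon', 'forest'] (min_width=11, slack=4)
Line 5: ['importance'] (min_width=10, slack=5)
Line 6: ['brick', 'will', 'all'] (min_width=14, slack=1)
Line 7: ['mountain', 'memory'] (min_width=15, slack=0)
Line 8: ['content', 'voice'] (min_width=13, slack=2)

Answer: 2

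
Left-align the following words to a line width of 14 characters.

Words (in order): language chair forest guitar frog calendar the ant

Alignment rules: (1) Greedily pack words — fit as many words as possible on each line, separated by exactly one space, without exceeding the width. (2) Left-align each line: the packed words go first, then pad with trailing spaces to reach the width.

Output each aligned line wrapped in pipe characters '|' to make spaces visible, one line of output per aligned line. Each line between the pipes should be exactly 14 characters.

Line 1: ['language', 'chair'] (min_width=14, slack=0)
Line 2: ['forest', 'guitar'] (min_width=13, slack=1)
Line 3: ['frog', 'calendar'] (min_width=13, slack=1)
Line 4: ['the', 'ant'] (min_width=7, slack=7)

Answer: |language chair|
|forest guitar |
|frog calendar |
|the ant       |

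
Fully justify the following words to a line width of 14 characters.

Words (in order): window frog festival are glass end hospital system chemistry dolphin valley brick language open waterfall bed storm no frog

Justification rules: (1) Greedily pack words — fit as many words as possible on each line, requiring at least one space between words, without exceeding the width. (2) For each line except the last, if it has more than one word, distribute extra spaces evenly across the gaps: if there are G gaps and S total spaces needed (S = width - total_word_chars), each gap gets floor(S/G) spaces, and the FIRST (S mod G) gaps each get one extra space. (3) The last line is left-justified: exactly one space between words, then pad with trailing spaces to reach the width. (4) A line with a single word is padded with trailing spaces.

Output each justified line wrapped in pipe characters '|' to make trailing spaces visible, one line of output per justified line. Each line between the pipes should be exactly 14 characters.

Line 1: ['window', 'frog'] (min_width=11, slack=3)
Line 2: ['festival', 'are'] (min_width=12, slack=2)
Line 3: ['glass', 'end'] (min_width=9, slack=5)
Line 4: ['hospital'] (min_width=8, slack=6)
Line 5: ['system'] (min_width=6, slack=8)
Line 6: ['chemistry'] (min_width=9, slack=5)
Line 7: ['dolphin', 'valley'] (min_width=14, slack=0)
Line 8: ['brick', 'language'] (min_width=14, slack=0)
Line 9: ['open', 'waterfall'] (min_width=14, slack=0)
Line 10: ['bed', 'storm', 'no'] (min_width=12, slack=2)
Line 11: ['frog'] (min_width=4, slack=10)

Answer: |window    frog|
|festival   are|
|glass      end|
|hospital      |
|system        |
|chemistry     |
|dolphin valley|
|brick language|
|open waterfall|
|bed  storm  no|
|frog          |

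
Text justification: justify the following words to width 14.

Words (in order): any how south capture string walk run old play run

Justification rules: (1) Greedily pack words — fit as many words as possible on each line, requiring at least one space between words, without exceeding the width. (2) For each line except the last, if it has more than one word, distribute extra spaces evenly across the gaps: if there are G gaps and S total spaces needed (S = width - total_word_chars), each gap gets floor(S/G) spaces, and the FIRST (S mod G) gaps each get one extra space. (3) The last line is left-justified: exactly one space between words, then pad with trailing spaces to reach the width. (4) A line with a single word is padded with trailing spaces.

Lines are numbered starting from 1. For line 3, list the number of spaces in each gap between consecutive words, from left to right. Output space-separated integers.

Line 1: ['any', 'how', 'south'] (min_width=13, slack=1)
Line 2: ['capture', 'string'] (min_width=14, slack=0)
Line 3: ['walk', 'run', 'old'] (min_width=12, slack=2)
Line 4: ['play', 'run'] (min_width=8, slack=6)

Answer: 2 2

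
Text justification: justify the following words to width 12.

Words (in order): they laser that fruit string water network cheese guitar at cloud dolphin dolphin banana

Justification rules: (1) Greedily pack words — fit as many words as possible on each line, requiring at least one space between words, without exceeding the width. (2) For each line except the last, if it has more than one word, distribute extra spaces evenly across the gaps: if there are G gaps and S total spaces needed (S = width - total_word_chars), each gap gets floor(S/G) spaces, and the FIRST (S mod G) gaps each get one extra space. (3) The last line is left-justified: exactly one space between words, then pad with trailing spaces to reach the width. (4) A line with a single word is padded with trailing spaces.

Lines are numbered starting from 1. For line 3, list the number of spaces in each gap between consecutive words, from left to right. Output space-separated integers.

Answer: 1

Derivation:
Line 1: ['they', 'laser'] (min_width=10, slack=2)
Line 2: ['that', 'fruit'] (min_width=10, slack=2)
Line 3: ['string', 'water'] (min_width=12, slack=0)
Line 4: ['network'] (min_width=7, slack=5)
Line 5: ['cheese'] (min_width=6, slack=6)
Line 6: ['guitar', 'at'] (min_width=9, slack=3)
Line 7: ['cloud'] (min_width=5, slack=7)
Line 8: ['dolphin'] (min_width=7, slack=5)
Line 9: ['dolphin'] (min_width=7, slack=5)
Line 10: ['banana'] (min_width=6, slack=6)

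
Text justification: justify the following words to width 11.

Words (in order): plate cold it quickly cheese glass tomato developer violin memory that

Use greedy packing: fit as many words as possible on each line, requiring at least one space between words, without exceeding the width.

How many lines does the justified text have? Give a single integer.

Answer: 8

Derivation:
Line 1: ['plate', 'cold'] (min_width=10, slack=1)
Line 2: ['it', 'quickly'] (min_width=10, slack=1)
Line 3: ['cheese'] (min_width=6, slack=5)
Line 4: ['glass'] (min_width=5, slack=6)
Line 5: ['tomato'] (min_width=6, slack=5)
Line 6: ['developer'] (min_width=9, slack=2)
Line 7: ['violin'] (min_width=6, slack=5)
Line 8: ['memory', 'that'] (min_width=11, slack=0)
Total lines: 8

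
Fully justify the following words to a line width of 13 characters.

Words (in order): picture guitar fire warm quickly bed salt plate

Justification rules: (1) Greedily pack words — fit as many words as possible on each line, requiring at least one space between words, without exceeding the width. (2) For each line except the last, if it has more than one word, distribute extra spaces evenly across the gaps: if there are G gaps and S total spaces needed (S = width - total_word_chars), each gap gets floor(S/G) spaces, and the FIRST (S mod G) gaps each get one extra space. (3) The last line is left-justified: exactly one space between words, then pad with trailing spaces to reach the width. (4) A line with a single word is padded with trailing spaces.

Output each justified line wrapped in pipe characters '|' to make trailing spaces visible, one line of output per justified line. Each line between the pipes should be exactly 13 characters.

Line 1: ['picture'] (min_width=7, slack=6)
Line 2: ['guitar', 'fire'] (min_width=11, slack=2)
Line 3: ['warm', 'quickly'] (min_width=12, slack=1)
Line 4: ['bed', 'salt'] (min_width=8, slack=5)
Line 5: ['plate'] (min_width=5, slack=8)

Answer: |picture      |
|guitar   fire|
|warm  quickly|
|bed      salt|
|plate        |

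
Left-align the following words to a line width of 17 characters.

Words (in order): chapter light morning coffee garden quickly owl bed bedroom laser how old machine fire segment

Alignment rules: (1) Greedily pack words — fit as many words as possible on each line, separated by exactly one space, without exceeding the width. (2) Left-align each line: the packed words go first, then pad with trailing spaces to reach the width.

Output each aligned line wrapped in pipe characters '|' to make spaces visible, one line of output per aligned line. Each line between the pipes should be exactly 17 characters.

Line 1: ['chapter', 'light'] (min_width=13, slack=4)
Line 2: ['morning', 'coffee'] (min_width=14, slack=3)
Line 3: ['garden', 'quickly'] (min_width=14, slack=3)
Line 4: ['owl', 'bed', 'bedroom'] (min_width=15, slack=2)
Line 5: ['laser', 'how', 'old'] (min_width=13, slack=4)
Line 6: ['machine', 'fire'] (min_width=12, slack=5)
Line 7: ['segment'] (min_width=7, slack=10)

Answer: |chapter light    |
|morning coffee   |
|garden quickly   |
|owl bed bedroom  |
|laser how old    |
|machine fire     |
|segment          |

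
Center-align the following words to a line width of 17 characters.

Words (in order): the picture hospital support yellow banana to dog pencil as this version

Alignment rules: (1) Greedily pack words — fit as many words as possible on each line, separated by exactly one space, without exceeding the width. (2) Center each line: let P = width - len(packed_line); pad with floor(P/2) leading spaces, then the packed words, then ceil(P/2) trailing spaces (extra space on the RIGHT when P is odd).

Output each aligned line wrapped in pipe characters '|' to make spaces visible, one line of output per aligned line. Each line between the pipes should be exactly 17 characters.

Answer: |   the picture   |
|hospital support |
|yellow banana to |
|  dog pencil as  |
|  this version   |

Derivation:
Line 1: ['the', 'picture'] (min_width=11, slack=6)
Line 2: ['hospital', 'support'] (min_width=16, slack=1)
Line 3: ['yellow', 'banana', 'to'] (min_width=16, slack=1)
Line 4: ['dog', 'pencil', 'as'] (min_width=13, slack=4)
Line 5: ['this', 'version'] (min_width=12, slack=5)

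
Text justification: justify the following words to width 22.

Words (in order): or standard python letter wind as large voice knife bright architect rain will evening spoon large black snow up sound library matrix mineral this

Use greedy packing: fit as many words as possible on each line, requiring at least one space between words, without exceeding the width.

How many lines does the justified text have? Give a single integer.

Line 1: ['or', 'standard', 'python'] (min_width=18, slack=4)
Line 2: ['letter', 'wind', 'as', 'large'] (min_width=20, slack=2)
Line 3: ['voice', 'knife', 'bright'] (min_width=18, slack=4)
Line 4: ['architect', 'rain', 'will'] (min_width=19, slack=3)
Line 5: ['evening', 'spoon', 'large'] (min_width=19, slack=3)
Line 6: ['black', 'snow', 'up', 'sound'] (min_width=19, slack=3)
Line 7: ['library', 'matrix', 'mineral'] (min_width=22, slack=0)
Line 8: ['this'] (min_width=4, slack=18)
Total lines: 8

Answer: 8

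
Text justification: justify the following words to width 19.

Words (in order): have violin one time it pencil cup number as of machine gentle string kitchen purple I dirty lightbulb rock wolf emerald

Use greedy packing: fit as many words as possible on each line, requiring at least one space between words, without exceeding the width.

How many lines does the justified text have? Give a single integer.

Line 1: ['have', 'violin', 'one'] (min_width=15, slack=4)
Line 2: ['time', 'it', 'pencil', 'cup'] (min_width=18, slack=1)
Line 3: ['number', 'as', 'of'] (min_width=12, slack=7)
Line 4: ['machine', 'gentle'] (min_width=14, slack=5)
Line 5: ['string', 'kitchen'] (min_width=14, slack=5)
Line 6: ['purple', 'I', 'dirty'] (min_width=14, slack=5)
Line 7: ['lightbulb', 'rock', 'wolf'] (min_width=19, slack=0)
Line 8: ['emerald'] (min_width=7, slack=12)
Total lines: 8

Answer: 8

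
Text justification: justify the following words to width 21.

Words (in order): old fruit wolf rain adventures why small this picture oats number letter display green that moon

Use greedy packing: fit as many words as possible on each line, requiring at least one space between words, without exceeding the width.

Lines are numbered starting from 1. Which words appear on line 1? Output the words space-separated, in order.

Answer: old fruit wolf rain

Derivation:
Line 1: ['old', 'fruit', 'wolf', 'rain'] (min_width=19, slack=2)
Line 2: ['adventures', 'why', 'small'] (min_width=20, slack=1)
Line 3: ['this', 'picture', 'oats'] (min_width=17, slack=4)
Line 4: ['number', 'letter', 'display'] (min_width=21, slack=0)
Line 5: ['green', 'that', 'moon'] (min_width=15, slack=6)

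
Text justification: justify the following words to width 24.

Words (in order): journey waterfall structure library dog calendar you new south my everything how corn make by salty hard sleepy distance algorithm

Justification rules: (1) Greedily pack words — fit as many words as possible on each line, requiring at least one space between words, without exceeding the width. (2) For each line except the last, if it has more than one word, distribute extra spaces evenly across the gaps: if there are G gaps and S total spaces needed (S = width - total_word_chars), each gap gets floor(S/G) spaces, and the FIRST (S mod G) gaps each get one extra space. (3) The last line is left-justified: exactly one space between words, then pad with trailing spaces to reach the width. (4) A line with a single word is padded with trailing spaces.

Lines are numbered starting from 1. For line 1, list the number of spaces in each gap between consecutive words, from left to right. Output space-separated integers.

Line 1: ['journey', 'waterfall'] (min_width=17, slack=7)
Line 2: ['structure', 'library', 'dog'] (min_width=21, slack=3)
Line 3: ['calendar', 'you', 'new', 'south'] (min_width=22, slack=2)
Line 4: ['my', 'everything', 'how', 'corn'] (min_width=22, slack=2)
Line 5: ['make', 'by', 'salty', 'hard'] (min_width=18, slack=6)
Line 6: ['sleepy', 'distance'] (min_width=15, slack=9)
Line 7: ['algorithm'] (min_width=9, slack=15)

Answer: 8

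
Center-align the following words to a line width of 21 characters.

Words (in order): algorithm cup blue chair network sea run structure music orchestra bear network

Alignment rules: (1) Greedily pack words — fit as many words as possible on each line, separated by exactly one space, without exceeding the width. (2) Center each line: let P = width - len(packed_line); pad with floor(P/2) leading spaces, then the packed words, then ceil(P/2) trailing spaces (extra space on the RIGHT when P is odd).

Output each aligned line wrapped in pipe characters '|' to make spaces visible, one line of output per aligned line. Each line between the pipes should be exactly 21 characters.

Answer: | algorithm cup blue  |
|chair network sea run|
|   structure music   |
|   orchestra bear    |
|       network       |

Derivation:
Line 1: ['algorithm', 'cup', 'blue'] (min_width=18, slack=3)
Line 2: ['chair', 'network', 'sea', 'run'] (min_width=21, slack=0)
Line 3: ['structure', 'music'] (min_width=15, slack=6)
Line 4: ['orchestra', 'bear'] (min_width=14, slack=7)
Line 5: ['network'] (min_width=7, slack=14)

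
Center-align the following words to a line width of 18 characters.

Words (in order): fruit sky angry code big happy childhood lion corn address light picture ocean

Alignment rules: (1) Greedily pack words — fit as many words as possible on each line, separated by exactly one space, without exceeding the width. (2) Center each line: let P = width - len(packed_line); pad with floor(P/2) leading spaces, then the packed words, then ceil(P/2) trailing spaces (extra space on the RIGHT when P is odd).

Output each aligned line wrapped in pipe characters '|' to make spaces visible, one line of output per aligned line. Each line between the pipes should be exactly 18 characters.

Line 1: ['fruit', 'sky', 'angry'] (min_width=15, slack=3)
Line 2: ['code', 'big', 'happy'] (min_width=14, slack=4)
Line 3: ['childhood', 'lion'] (min_width=14, slack=4)
Line 4: ['corn', 'address', 'light'] (min_width=18, slack=0)
Line 5: ['picture', 'ocean'] (min_width=13, slack=5)

Answer: | fruit sky angry  |
|  code big happy  |
|  childhood lion  |
|corn address light|
|  picture ocean   |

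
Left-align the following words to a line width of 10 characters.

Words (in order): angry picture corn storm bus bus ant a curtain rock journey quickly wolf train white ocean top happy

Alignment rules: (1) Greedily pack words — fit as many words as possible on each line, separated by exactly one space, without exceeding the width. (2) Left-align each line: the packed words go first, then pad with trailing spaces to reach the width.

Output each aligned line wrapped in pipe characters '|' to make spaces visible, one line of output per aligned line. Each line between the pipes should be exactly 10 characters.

Line 1: ['angry'] (min_width=5, slack=5)
Line 2: ['picture'] (min_width=7, slack=3)
Line 3: ['corn', 'storm'] (min_width=10, slack=0)
Line 4: ['bus', 'bus'] (min_width=7, slack=3)
Line 5: ['ant', 'a'] (min_width=5, slack=5)
Line 6: ['curtain'] (min_width=7, slack=3)
Line 7: ['rock'] (min_width=4, slack=6)
Line 8: ['journey'] (min_width=7, slack=3)
Line 9: ['quickly'] (min_width=7, slack=3)
Line 10: ['wolf', 'train'] (min_width=10, slack=0)
Line 11: ['white'] (min_width=5, slack=5)
Line 12: ['ocean', 'top'] (min_width=9, slack=1)
Line 13: ['happy'] (min_width=5, slack=5)

Answer: |angry     |
|picture   |
|corn storm|
|bus bus   |
|ant a     |
|curtain   |
|rock      |
|journey   |
|quickly   |
|wolf train|
|white     |
|ocean top |
|happy     |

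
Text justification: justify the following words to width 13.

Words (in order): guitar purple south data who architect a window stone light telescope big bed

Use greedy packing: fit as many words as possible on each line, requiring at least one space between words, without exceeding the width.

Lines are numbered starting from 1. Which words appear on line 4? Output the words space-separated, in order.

Line 1: ['guitar', 'purple'] (min_width=13, slack=0)
Line 2: ['south', 'data'] (min_width=10, slack=3)
Line 3: ['who', 'architect'] (min_width=13, slack=0)
Line 4: ['a', 'window'] (min_width=8, slack=5)
Line 5: ['stone', 'light'] (min_width=11, slack=2)
Line 6: ['telescope', 'big'] (min_width=13, slack=0)
Line 7: ['bed'] (min_width=3, slack=10)

Answer: a window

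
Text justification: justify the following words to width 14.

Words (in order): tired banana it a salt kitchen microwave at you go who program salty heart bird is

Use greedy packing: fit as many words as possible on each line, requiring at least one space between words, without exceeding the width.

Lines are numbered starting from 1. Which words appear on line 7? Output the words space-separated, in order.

Line 1: ['tired', 'banana'] (min_width=12, slack=2)
Line 2: ['it', 'a', 'salt'] (min_width=9, slack=5)
Line 3: ['kitchen'] (min_width=7, slack=7)
Line 4: ['microwave', 'at'] (min_width=12, slack=2)
Line 5: ['you', 'go', 'who'] (min_width=10, slack=4)
Line 6: ['program', 'salty'] (min_width=13, slack=1)
Line 7: ['heart', 'bird', 'is'] (min_width=13, slack=1)

Answer: heart bird is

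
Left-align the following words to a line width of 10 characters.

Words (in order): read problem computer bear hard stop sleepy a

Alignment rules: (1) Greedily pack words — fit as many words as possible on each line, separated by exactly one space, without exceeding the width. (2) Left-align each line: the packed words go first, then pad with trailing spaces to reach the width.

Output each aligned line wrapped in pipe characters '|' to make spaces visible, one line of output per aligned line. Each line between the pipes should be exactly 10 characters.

Answer: |read      |
|problem   |
|computer  |
|bear hard |
|stop      |
|sleepy a  |

Derivation:
Line 1: ['read'] (min_width=4, slack=6)
Line 2: ['problem'] (min_width=7, slack=3)
Line 3: ['computer'] (min_width=8, slack=2)
Line 4: ['bear', 'hard'] (min_width=9, slack=1)
Line 5: ['stop'] (min_width=4, slack=6)
Line 6: ['sleepy', 'a'] (min_width=8, slack=2)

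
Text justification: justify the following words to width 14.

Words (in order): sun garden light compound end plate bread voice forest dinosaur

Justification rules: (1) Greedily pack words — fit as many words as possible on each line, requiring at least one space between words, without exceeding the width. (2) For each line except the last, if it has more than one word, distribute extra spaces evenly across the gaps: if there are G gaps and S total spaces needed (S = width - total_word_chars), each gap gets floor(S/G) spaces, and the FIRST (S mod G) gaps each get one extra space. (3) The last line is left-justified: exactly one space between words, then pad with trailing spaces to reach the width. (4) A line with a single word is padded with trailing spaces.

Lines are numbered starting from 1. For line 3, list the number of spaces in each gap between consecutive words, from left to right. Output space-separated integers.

Answer: 6

Derivation:
Line 1: ['sun', 'garden'] (min_width=10, slack=4)
Line 2: ['light', 'compound'] (min_width=14, slack=0)
Line 3: ['end', 'plate'] (min_width=9, slack=5)
Line 4: ['bread', 'voice'] (min_width=11, slack=3)
Line 5: ['forest'] (min_width=6, slack=8)
Line 6: ['dinosaur'] (min_width=8, slack=6)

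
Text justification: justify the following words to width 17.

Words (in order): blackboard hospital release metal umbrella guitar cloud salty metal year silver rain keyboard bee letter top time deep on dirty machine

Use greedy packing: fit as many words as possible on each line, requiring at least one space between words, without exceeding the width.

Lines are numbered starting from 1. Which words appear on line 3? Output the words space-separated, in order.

Line 1: ['blackboard'] (min_width=10, slack=7)
Line 2: ['hospital', 'release'] (min_width=16, slack=1)
Line 3: ['metal', 'umbrella'] (min_width=14, slack=3)
Line 4: ['guitar', 'cloud'] (min_width=12, slack=5)
Line 5: ['salty', 'metal', 'year'] (min_width=16, slack=1)
Line 6: ['silver', 'rain'] (min_width=11, slack=6)
Line 7: ['keyboard', 'bee'] (min_width=12, slack=5)
Line 8: ['letter', 'top', 'time'] (min_width=15, slack=2)
Line 9: ['deep', 'on', 'dirty'] (min_width=13, slack=4)
Line 10: ['machine'] (min_width=7, slack=10)

Answer: metal umbrella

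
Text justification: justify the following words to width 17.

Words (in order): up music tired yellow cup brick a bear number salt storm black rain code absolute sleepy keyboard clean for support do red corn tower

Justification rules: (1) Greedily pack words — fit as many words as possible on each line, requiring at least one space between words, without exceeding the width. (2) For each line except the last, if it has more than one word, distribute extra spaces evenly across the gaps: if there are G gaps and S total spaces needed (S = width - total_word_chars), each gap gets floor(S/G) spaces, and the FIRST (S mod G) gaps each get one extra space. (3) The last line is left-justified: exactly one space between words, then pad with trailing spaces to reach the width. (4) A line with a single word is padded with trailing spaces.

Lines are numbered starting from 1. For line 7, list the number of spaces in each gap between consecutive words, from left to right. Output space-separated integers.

Line 1: ['up', 'music', 'tired'] (min_width=14, slack=3)
Line 2: ['yellow', 'cup', 'brick'] (min_width=16, slack=1)
Line 3: ['a', 'bear', 'number'] (min_width=13, slack=4)
Line 4: ['salt', 'storm', 'black'] (min_width=16, slack=1)
Line 5: ['rain', 'code'] (min_width=9, slack=8)
Line 6: ['absolute', 'sleepy'] (min_width=15, slack=2)
Line 7: ['keyboard', 'clean'] (min_width=14, slack=3)
Line 8: ['for', 'support', 'do'] (min_width=14, slack=3)
Line 9: ['red', 'corn', 'tower'] (min_width=14, slack=3)

Answer: 4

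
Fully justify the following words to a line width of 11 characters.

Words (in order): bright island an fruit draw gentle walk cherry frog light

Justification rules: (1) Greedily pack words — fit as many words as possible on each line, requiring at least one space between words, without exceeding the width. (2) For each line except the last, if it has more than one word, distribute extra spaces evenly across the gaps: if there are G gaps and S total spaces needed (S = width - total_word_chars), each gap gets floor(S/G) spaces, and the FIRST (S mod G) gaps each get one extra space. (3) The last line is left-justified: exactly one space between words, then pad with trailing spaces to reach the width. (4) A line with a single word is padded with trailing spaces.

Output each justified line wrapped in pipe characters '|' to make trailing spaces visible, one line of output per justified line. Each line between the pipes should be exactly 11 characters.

Answer: |bright     |
|island   an|
|fruit  draw|
|gentle walk|
|cherry frog|
|light      |

Derivation:
Line 1: ['bright'] (min_width=6, slack=5)
Line 2: ['island', 'an'] (min_width=9, slack=2)
Line 3: ['fruit', 'draw'] (min_width=10, slack=1)
Line 4: ['gentle', 'walk'] (min_width=11, slack=0)
Line 5: ['cherry', 'frog'] (min_width=11, slack=0)
Line 6: ['light'] (min_width=5, slack=6)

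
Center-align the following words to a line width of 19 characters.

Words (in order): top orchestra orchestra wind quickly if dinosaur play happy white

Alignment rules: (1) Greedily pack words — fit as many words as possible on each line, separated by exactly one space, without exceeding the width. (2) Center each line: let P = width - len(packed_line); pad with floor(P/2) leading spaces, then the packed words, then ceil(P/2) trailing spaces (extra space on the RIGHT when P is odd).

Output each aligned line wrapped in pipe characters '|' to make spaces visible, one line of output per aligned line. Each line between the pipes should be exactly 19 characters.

Answer: |   top orchestra   |
|  orchestra wind   |
|quickly if dinosaur|
| play happy white  |

Derivation:
Line 1: ['top', 'orchestra'] (min_width=13, slack=6)
Line 2: ['orchestra', 'wind'] (min_width=14, slack=5)
Line 3: ['quickly', 'if', 'dinosaur'] (min_width=19, slack=0)
Line 4: ['play', 'happy', 'white'] (min_width=16, slack=3)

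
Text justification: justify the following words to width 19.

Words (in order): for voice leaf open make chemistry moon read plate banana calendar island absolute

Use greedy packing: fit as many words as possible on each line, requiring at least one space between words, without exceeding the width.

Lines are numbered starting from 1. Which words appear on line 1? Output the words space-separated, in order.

Line 1: ['for', 'voice', 'leaf', 'open'] (min_width=19, slack=0)
Line 2: ['make', 'chemistry', 'moon'] (min_width=19, slack=0)
Line 3: ['read', 'plate', 'banana'] (min_width=17, slack=2)
Line 4: ['calendar', 'island'] (min_width=15, slack=4)
Line 5: ['absolute'] (min_width=8, slack=11)

Answer: for voice leaf open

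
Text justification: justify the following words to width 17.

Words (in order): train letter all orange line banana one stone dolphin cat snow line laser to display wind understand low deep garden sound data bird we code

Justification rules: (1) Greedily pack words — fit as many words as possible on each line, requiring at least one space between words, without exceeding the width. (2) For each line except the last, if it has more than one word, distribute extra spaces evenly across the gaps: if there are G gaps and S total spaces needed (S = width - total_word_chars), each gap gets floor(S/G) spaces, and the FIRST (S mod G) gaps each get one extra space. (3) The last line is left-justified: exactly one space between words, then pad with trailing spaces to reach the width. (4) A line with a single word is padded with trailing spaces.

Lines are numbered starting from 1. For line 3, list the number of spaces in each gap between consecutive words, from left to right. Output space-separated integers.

Answer: 2 1

Derivation:
Line 1: ['train', 'letter', 'all'] (min_width=16, slack=1)
Line 2: ['orange', 'line'] (min_width=11, slack=6)
Line 3: ['banana', 'one', 'stone'] (min_width=16, slack=1)
Line 4: ['dolphin', 'cat', 'snow'] (min_width=16, slack=1)
Line 5: ['line', 'laser', 'to'] (min_width=13, slack=4)
Line 6: ['display', 'wind'] (min_width=12, slack=5)
Line 7: ['understand', 'low'] (min_width=14, slack=3)
Line 8: ['deep', 'garden', 'sound'] (min_width=17, slack=0)
Line 9: ['data', 'bird', 'we', 'code'] (min_width=17, slack=0)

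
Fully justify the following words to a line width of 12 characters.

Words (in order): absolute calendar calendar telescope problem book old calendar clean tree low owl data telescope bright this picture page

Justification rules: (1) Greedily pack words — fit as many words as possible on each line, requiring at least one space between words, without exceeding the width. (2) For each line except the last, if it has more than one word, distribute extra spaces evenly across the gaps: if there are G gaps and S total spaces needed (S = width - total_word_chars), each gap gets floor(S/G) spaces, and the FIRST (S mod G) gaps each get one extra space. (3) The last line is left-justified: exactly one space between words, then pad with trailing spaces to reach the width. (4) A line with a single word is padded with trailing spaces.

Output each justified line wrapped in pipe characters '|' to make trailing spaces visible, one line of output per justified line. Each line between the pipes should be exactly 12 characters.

Line 1: ['absolute'] (min_width=8, slack=4)
Line 2: ['calendar'] (min_width=8, slack=4)
Line 3: ['calendar'] (min_width=8, slack=4)
Line 4: ['telescope'] (min_width=9, slack=3)
Line 5: ['problem', 'book'] (min_width=12, slack=0)
Line 6: ['old', 'calendar'] (min_width=12, slack=0)
Line 7: ['clean', 'tree'] (min_width=10, slack=2)
Line 8: ['low', 'owl', 'data'] (min_width=12, slack=0)
Line 9: ['telescope'] (min_width=9, slack=3)
Line 10: ['bright', 'this'] (min_width=11, slack=1)
Line 11: ['picture', 'page'] (min_width=12, slack=0)

Answer: |absolute    |
|calendar    |
|calendar    |
|telescope   |
|problem book|
|old calendar|
|clean   tree|
|low owl data|
|telescope   |
|bright  this|
|picture page|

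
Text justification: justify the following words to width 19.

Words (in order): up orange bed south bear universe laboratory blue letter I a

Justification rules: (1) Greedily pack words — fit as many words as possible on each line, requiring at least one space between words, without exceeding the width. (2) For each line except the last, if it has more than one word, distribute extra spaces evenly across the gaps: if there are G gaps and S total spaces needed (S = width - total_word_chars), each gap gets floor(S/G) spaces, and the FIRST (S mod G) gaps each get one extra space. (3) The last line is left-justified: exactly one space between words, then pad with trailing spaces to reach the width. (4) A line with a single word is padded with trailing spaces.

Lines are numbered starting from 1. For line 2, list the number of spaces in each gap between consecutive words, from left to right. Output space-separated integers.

Line 1: ['up', 'orange', 'bed', 'south'] (min_width=19, slack=0)
Line 2: ['bear', 'universe'] (min_width=13, slack=6)
Line 3: ['laboratory', 'blue'] (min_width=15, slack=4)
Line 4: ['letter', 'I', 'a'] (min_width=10, slack=9)

Answer: 7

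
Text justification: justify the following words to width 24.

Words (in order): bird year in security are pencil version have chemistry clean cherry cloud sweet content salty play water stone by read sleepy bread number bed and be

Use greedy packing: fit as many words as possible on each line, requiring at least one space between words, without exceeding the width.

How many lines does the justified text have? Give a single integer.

Line 1: ['bird', 'year', 'in', 'security'] (min_width=21, slack=3)
Line 2: ['are', 'pencil', 'version', 'have'] (min_width=23, slack=1)
Line 3: ['chemistry', 'clean', 'cherry'] (min_width=22, slack=2)
Line 4: ['cloud', 'sweet', 'content'] (min_width=19, slack=5)
Line 5: ['salty', 'play', 'water', 'stone'] (min_width=22, slack=2)
Line 6: ['by', 'read', 'sleepy', 'bread'] (min_width=20, slack=4)
Line 7: ['number', 'bed', 'and', 'be'] (min_width=17, slack=7)
Total lines: 7

Answer: 7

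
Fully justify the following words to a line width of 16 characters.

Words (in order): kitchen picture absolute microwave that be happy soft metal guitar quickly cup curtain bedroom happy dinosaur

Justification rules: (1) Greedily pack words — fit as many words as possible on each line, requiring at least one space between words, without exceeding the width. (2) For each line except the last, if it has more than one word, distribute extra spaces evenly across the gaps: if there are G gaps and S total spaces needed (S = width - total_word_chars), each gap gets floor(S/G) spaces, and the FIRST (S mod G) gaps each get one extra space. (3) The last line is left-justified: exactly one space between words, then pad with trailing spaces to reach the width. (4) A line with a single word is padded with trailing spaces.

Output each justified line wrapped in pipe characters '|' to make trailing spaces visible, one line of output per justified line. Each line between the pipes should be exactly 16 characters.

Answer: |kitchen  picture|
|absolute        |
|microwave   that|
|be   happy  soft|
|metal     guitar|
|quickly      cup|
|curtain  bedroom|
|happy dinosaur  |

Derivation:
Line 1: ['kitchen', 'picture'] (min_width=15, slack=1)
Line 2: ['absolute'] (min_width=8, slack=8)
Line 3: ['microwave', 'that'] (min_width=14, slack=2)
Line 4: ['be', 'happy', 'soft'] (min_width=13, slack=3)
Line 5: ['metal', 'guitar'] (min_width=12, slack=4)
Line 6: ['quickly', 'cup'] (min_width=11, slack=5)
Line 7: ['curtain', 'bedroom'] (min_width=15, slack=1)
Line 8: ['happy', 'dinosaur'] (min_width=14, slack=2)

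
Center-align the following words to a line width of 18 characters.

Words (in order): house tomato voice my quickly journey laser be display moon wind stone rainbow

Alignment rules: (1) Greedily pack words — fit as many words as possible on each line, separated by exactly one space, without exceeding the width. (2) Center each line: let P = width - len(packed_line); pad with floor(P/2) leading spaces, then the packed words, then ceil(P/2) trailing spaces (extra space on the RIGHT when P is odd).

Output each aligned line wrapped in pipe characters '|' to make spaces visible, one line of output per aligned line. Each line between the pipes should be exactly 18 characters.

Answer: |house tomato voice|
|my quickly journey|
| laser be display |
| moon wind stone  |
|     rainbow      |

Derivation:
Line 1: ['house', 'tomato', 'voice'] (min_width=18, slack=0)
Line 2: ['my', 'quickly', 'journey'] (min_width=18, slack=0)
Line 3: ['laser', 'be', 'display'] (min_width=16, slack=2)
Line 4: ['moon', 'wind', 'stone'] (min_width=15, slack=3)
Line 5: ['rainbow'] (min_width=7, slack=11)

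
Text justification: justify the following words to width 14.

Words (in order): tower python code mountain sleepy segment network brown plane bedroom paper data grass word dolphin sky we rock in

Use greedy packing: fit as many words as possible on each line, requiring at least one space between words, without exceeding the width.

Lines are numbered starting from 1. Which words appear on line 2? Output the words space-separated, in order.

Line 1: ['tower', 'python'] (min_width=12, slack=2)
Line 2: ['code', 'mountain'] (min_width=13, slack=1)
Line 3: ['sleepy', 'segment'] (min_width=14, slack=0)
Line 4: ['network', 'brown'] (min_width=13, slack=1)
Line 5: ['plane', 'bedroom'] (min_width=13, slack=1)
Line 6: ['paper', 'data'] (min_width=10, slack=4)
Line 7: ['grass', 'word'] (min_width=10, slack=4)
Line 8: ['dolphin', 'sky', 'we'] (min_width=14, slack=0)
Line 9: ['rock', 'in'] (min_width=7, slack=7)

Answer: code mountain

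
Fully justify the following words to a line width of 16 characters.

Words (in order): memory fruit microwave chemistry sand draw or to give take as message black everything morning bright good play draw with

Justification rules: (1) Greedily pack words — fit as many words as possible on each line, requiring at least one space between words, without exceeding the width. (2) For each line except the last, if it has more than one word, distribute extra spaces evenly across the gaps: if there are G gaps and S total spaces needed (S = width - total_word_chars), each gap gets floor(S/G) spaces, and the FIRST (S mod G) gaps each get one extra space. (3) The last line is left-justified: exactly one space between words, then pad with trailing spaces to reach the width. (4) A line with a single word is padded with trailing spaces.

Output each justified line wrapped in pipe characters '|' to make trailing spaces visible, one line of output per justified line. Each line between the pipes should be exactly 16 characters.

Answer: |memory     fruit|
|microwave       |
|chemistry   sand|
|draw  or to give|
|take  as message|
|black everything|
|morning   bright|
|good  play  draw|
|with            |

Derivation:
Line 1: ['memory', 'fruit'] (min_width=12, slack=4)
Line 2: ['microwave'] (min_width=9, slack=7)
Line 3: ['chemistry', 'sand'] (min_width=14, slack=2)
Line 4: ['draw', 'or', 'to', 'give'] (min_width=15, slack=1)
Line 5: ['take', 'as', 'message'] (min_width=15, slack=1)
Line 6: ['black', 'everything'] (min_width=16, slack=0)
Line 7: ['morning', 'bright'] (min_width=14, slack=2)
Line 8: ['good', 'play', 'draw'] (min_width=14, slack=2)
Line 9: ['with'] (min_width=4, slack=12)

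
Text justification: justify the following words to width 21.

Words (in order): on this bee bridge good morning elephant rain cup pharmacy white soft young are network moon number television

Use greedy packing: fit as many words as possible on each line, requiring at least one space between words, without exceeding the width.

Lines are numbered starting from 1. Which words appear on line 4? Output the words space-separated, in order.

Answer: white soft young are

Derivation:
Line 1: ['on', 'this', 'bee', 'bridge'] (min_width=18, slack=3)
Line 2: ['good', 'morning', 'elephant'] (min_width=21, slack=0)
Line 3: ['rain', 'cup', 'pharmacy'] (min_width=17, slack=4)
Line 4: ['white', 'soft', 'young', 'are'] (min_width=20, slack=1)
Line 5: ['network', 'moon', 'number'] (min_width=19, slack=2)
Line 6: ['television'] (min_width=10, slack=11)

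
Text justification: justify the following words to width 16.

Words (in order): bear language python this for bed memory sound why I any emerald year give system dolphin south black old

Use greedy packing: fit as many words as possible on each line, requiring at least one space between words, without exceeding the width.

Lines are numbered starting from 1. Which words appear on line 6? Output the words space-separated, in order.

Answer: give system

Derivation:
Line 1: ['bear', 'language'] (min_width=13, slack=3)
Line 2: ['python', 'this', 'for'] (min_width=15, slack=1)
Line 3: ['bed', 'memory', 'sound'] (min_width=16, slack=0)
Line 4: ['why', 'I', 'any'] (min_width=9, slack=7)
Line 5: ['emerald', 'year'] (min_width=12, slack=4)
Line 6: ['give', 'system'] (min_width=11, slack=5)
Line 7: ['dolphin', 'south'] (min_width=13, slack=3)
Line 8: ['black', 'old'] (min_width=9, slack=7)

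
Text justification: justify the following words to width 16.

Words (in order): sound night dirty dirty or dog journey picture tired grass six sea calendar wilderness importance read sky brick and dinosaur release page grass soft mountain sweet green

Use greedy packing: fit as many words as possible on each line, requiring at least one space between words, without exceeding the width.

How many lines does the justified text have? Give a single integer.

Line 1: ['sound', 'night'] (min_width=11, slack=5)
Line 2: ['dirty', 'dirty', 'or'] (min_width=14, slack=2)
Line 3: ['dog', 'journey'] (min_width=11, slack=5)
Line 4: ['picture', 'tired'] (min_width=13, slack=3)
Line 5: ['grass', 'six', 'sea'] (min_width=13, slack=3)
Line 6: ['calendar'] (min_width=8, slack=8)
Line 7: ['wilderness'] (min_width=10, slack=6)
Line 8: ['importance', 'read'] (min_width=15, slack=1)
Line 9: ['sky', 'brick', 'and'] (min_width=13, slack=3)
Line 10: ['dinosaur', 'release'] (min_width=16, slack=0)
Line 11: ['page', 'grass', 'soft'] (min_width=15, slack=1)
Line 12: ['mountain', 'sweet'] (min_width=14, slack=2)
Line 13: ['green'] (min_width=5, slack=11)
Total lines: 13

Answer: 13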